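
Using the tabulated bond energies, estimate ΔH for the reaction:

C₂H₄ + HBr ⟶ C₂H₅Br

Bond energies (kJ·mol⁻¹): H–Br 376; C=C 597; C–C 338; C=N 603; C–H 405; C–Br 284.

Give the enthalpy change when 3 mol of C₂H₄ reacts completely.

ΔH = −162 kJ

Bonds broken (reactants):
  C–H: 4 × 405 = 1620
  C=C: 1 × 597 = 597
  H–Br: 1 × 376 = 376
  Σ(broken) = 2593 kJ
Bonds formed (products):
  C–Br: 1 × 284 = 284
  C–C: 1 × 338 = 338
  C–H: 5 × 405 = 2025
  Σ(formed) = 2647 kJ
ΔH = Σ(broken) − Σ(formed) = 2593 − 2647 = −54 kJ
For 3× the reaction as written: 3 × (−54) = −162 kJ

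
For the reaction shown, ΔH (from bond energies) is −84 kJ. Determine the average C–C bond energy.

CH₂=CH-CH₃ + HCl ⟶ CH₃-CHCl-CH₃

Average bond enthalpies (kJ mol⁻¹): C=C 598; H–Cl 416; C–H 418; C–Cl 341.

D(C–C) ≈ 339 kJ/mol

Let D be the C–C bond energy.
Σ(broken) = 1×D + 6×418 + 1×598 + 1×416 = 3522 + D
Σ(formed) = 2×D + 1×341 + 7×418 = 3267 + 2D
ΔH = Σ(broken) − Σ(formed) = (3522 + D) − (3267 + 2D) = +255 − D
Setting this equal to −84 kJ gives D = 339 kJ/mol.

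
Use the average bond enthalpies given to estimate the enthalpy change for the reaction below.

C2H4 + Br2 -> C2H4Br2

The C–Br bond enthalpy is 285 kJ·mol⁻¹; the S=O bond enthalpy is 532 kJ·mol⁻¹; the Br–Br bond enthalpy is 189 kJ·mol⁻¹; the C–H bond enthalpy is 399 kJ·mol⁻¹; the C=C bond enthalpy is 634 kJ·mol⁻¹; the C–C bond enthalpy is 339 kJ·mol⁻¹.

ΔH ≈ −86 kJ

Bonds broken (reactants):
  Br–Br: 1 × 189 = 189
  C–H: 4 × 399 = 1596
  C=C: 1 × 634 = 634
  Σ(broken) = 2419 kJ
Bonds formed (products):
  C–Br: 2 × 285 = 570
  C–C: 1 × 339 = 339
  C–H: 4 × 399 = 1596
  Σ(formed) = 2505 kJ
ΔH = Σ(broken) − Σ(formed) = 2419 − 2505 = −86 kJ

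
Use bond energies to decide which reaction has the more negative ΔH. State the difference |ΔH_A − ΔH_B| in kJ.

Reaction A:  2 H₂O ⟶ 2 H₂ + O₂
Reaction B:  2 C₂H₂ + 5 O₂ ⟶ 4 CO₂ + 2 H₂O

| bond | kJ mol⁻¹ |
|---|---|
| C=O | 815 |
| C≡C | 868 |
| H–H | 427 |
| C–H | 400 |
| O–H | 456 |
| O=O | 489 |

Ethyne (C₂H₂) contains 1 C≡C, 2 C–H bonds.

Reaction A:
  Bonds broken (reactants):
    O–H: 4 × 456 = 1824
    Σ(broken) = 1824 kJ
  Bonds formed (products):
    H–H: 2 × 427 = 854
    O=O: 1 × 489 = 489
    Σ(formed) = 1343 kJ
  ΔH_A = 1824 − 1343 = +481 kJ
Reaction B:
  Bonds broken (reactants):
    C≡C: 2 × 868 = 1736
    C–H: 4 × 400 = 1600
    O=O: 5 × 489 = 2445
    Σ(broken) = 5781 kJ
  Bonds formed (products):
    C=O: 8 × 815 = 6520
    O–H: 4 × 456 = 1824
    Σ(formed) = 8344 kJ
  ΔH_B = 5781 − 8344 = −2563 kJ
ΔH_A − ΔH_B = +3044 kJ, so reaction B has the more negative ΔH; |ΔH_A − ΔH_B| = 3044 kJ.

Reaction B, by 3044 kJ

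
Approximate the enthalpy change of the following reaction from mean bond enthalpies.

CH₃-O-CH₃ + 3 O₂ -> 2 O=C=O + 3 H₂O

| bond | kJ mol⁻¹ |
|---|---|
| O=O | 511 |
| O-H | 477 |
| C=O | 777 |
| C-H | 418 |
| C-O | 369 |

ΔH ≈ −1191 kJ

Bonds broken (reactants):
  C-H: 6 × 418 = 2508
  C-O: 2 × 369 = 738
  O=O: 3 × 511 = 1533
  Σ(broken) = 4779 kJ
Bonds formed (products):
  C=O: 4 × 777 = 3108
  O-H: 6 × 477 = 2862
  Σ(formed) = 5970 kJ
ΔH = Σ(broken) − Σ(formed) = 4779 − 5970 = −1191 kJ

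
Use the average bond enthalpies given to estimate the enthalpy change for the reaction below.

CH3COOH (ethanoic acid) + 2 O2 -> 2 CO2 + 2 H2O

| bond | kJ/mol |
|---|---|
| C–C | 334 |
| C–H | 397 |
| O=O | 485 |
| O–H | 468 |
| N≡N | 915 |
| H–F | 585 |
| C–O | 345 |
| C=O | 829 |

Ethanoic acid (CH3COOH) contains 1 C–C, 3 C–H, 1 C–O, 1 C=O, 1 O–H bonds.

ΔH ≈ −1051 kJ

Bonds broken (reactants):
  C–C: 1 × 334 = 334
  C–H: 3 × 397 = 1191
  C–O: 1 × 345 = 345
  C=O: 1 × 829 = 829
  O–H: 1 × 468 = 468
  O=O: 2 × 485 = 970
  Σ(broken) = 4137 kJ
Bonds formed (products):
  C=O: 4 × 829 = 3316
  O–H: 4 × 468 = 1872
  Σ(formed) = 5188 kJ
ΔH = Σ(broken) − Σ(formed) = 4137 − 5188 = −1051 kJ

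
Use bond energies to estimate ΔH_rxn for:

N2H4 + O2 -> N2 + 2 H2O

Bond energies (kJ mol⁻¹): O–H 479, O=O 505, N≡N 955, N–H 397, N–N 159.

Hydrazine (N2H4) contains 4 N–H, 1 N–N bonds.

Bonds broken (reactants):
  N–H: 4 × 397 = 1588
  N–N: 1 × 159 = 159
  O=O: 1 × 505 = 505
  Σ(broken) = 2252 kJ
Bonds formed (products):
  N≡N: 1 × 955 = 955
  O–H: 4 × 479 = 1916
  Σ(formed) = 2871 kJ
ΔH = Σ(broken) − Σ(formed) = 2252 − 2871 = −619 kJ

ΔH ≈ −619 kJ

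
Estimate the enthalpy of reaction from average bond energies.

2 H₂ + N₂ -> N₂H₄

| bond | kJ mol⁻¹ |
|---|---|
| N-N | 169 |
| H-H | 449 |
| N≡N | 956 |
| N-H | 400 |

Bonds broken (reactants):
  H-H: 2 × 449 = 898
  N≡N: 1 × 956 = 956
  Σ(broken) = 1854 kJ
Bonds formed (products):
  N-H: 4 × 400 = 1600
  N-N: 1 × 169 = 169
  Σ(formed) = 1769 kJ
ΔH = Σ(broken) − Σ(formed) = 1854 − 1769 = +85 kJ

ΔH ≈ +85 kJ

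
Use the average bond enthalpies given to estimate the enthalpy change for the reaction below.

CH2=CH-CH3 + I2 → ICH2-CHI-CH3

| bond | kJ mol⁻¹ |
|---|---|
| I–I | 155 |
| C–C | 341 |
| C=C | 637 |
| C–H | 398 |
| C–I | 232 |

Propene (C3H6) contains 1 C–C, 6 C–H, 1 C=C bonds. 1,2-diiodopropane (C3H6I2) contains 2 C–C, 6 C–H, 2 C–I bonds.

Bonds broken (reactants):
  C–C: 1 × 341 = 341
  C–H: 6 × 398 = 2388
  C=C: 1 × 637 = 637
  I–I: 1 × 155 = 155
  Σ(broken) = 3521 kJ
Bonds formed (products):
  C–C: 2 × 341 = 682
  C–H: 6 × 398 = 2388
  C–I: 2 × 232 = 464
  Σ(formed) = 3534 kJ
ΔH = Σ(broken) − Σ(formed) = 3521 − 3534 = −13 kJ

ΔH ≈ −13 kJ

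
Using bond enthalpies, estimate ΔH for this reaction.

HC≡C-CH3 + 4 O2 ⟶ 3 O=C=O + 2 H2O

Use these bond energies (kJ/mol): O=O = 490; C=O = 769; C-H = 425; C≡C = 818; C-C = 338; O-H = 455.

Bonds broken (reactants):
  C≡C: 1 × 818 = 818
  C-C: 1 × 338 = 338
  C-H: 4 × 425 = 1700
  O=O: 4 × 490 = 1960
  Σ(broken) = 4816 kJ
Bonds formed (products):
  C=O: 6 × 769 = 4614
  O-H: 4 × 455 = 1820
  Σ(formed) = 6434 kJ
ΔH = Σ(broken) − Σ(formed) = 4816 − 6434 = −1618 kJ

ΔH ≈ −1618 kJ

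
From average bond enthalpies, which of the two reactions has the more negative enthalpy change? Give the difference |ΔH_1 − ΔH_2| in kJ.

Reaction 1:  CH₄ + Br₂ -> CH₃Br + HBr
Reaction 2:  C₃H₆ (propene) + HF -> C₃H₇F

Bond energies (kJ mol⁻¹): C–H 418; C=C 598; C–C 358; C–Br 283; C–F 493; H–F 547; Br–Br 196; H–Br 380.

Reaction 1:
  Bonds broken (reactants):
    Br–Br: 1 × 196 = 196
    C–H: 4 × 418 = 1672
    Σ(broken) = 1868 kJ
  Bonds formed (products):
    C–Br: 1 × 283 = 283
    C–H: 3 × 418 = 1254
    H–Br: 1 × 380 = 380
    Σ(formed) = 1917 kJ
  ΔH_1 = 1868 − 1917 = −49 kJ
Reaction 2:
  Bonds broken (reactants):
    C–C: 1 × 358 = 358
    C–H: 6 × 418 = 2508
    C=C: 1 × 598 = 598
    H–F: 1 × 547 = 547
    Σ(broken) = 4011 kJ
  Bonds formed (products):
    C–C: 2 × 358 = 716
    C–F: 1 × 493 = 493
    C–H: 7 × 418 = 2926
    Σ(formed) = 4135 kJ
  ΔH_2 = 4011 − 4135 = −124 kJ
ΔH_1 − ΔH_2 = +75 kJ, so reaction 2 has the more negative ΔH; |ΔH_1 − ΔH_2| = 75 kJ.

Reaction 2, by 75 kJ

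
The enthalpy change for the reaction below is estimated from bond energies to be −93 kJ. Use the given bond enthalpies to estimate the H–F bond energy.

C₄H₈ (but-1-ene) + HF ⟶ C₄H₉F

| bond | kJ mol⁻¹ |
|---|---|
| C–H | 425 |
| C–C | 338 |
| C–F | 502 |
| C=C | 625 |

Let D be the H–F bond energy.
Σ(broken) = 2×338 + 8×425 + 1×625 + 1×D = 4701 + D
Σ(formed) = 3×338 + 1×502 + 9×425 = 5341
ΔH = Σ(broken) − Σ(formed) = (4701 + D) − (5341) = −640 + D
Setting this equal to −93 kJ gives D = 547 kJ/mol.

D(H–F) ≈ 547 kJ/mol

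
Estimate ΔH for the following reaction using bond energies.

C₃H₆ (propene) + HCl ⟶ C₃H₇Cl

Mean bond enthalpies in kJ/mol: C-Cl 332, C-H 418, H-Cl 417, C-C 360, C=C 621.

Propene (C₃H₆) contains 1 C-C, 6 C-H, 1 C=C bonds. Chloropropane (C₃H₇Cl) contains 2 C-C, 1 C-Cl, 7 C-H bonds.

Bonds broken (reactants):
  C-C: 1 × 360 = 360
  C-H: 6 × 418 = 2508
  C=C: 1 × 621 = 621
  H-Cl: 1 × 417 = 417
  Σ(broken) = 3906 kJ
Bonds formed (products):
  C-C: 2 × 360 = 720
  C-Cl: 1 × 332 = 332
  C-H: 7 × 418 = 2926
  Σ(formed) = 3978 kJ
ΔH = Σ(broken) − Σ(formed) = 3906 − 3978 = −72 kJ

ΔH ≈ −72 kJ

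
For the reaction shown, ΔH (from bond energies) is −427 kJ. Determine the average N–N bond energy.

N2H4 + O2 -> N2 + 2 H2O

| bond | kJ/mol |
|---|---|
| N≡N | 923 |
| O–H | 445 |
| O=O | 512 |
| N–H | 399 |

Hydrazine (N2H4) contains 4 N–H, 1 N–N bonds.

Let D be the N–N bond energy.
Σ(broken) = 4×399 + 1×D + 1×512 = 2108 + D
Σ(formed) = 1×923 + 4×445 = 2703
ΔH = Σ(broken) − Σ(formed) = (2108 + D) − (2703) = −595 + D
Setting this equal to −427 kJ gives D = 168 kJ/mol.

D(N–N) ≈ 168 kJ/mol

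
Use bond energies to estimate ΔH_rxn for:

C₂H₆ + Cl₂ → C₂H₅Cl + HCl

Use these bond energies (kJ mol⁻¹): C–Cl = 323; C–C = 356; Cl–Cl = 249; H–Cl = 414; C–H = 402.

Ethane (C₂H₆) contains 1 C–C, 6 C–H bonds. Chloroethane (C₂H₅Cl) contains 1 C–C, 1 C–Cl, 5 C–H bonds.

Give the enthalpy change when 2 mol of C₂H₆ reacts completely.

Bonds broken (reactants):
  C–C: 1 × 356 = 356
  C–H: 6 × 402 = 2412
  Cl–Cl: 1 × 249 = 249
  Σ(broken) = 3017 kJ
Bonds formed (products):
  C–C: 1 × 356 = 356
  C–Cl: 1 × 323 = 323
  C–H: 5 × 402 = 2010
  H–Cl: 1 × 414 = 414
  Σ(formed) = 3103 kJ
ΔH = Σ(broken) − Σ(formed) = 3017 − 3103 = −86 kJ
For 2× the reaction as written: 2 × (−86) = −172 kJ

ΔH = −172 kJ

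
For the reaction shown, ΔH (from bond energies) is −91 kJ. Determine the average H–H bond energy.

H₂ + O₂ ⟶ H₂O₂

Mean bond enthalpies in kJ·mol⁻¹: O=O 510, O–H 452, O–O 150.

D(H–H) ≈ 453 kJ/mol

Let D be the H–H bond energy.
Σ(broken) = 1×D + 1×510 = 510 + D
Σ(formed) = 2×452 + 1×150 = 1054
ΔH = Σ(broken) − Σ(formed) = (510 + D) − (1054) = −544 + D
Setting this equal to −91 kJ gives D = 453 kJ/mol.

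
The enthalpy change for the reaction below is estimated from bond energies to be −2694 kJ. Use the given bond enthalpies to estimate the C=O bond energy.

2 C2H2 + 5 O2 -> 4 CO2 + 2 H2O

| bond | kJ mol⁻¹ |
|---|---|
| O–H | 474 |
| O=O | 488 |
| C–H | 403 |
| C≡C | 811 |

Let D be the C=O bond energy.
Σ(broken) = 2×811 + 4×403 + 5×488 = 5674
Σ(formed) = 8×D + 4×474 = 1896 + 8D
ΔH = Σ(broken) − Σ(formed) = (5674) − (1896 + 8D) = +3778 − 8D
Setting this equal to −2694 kJ gives 8D = 6472, so D = 809 kJ/mol.

D(C=O) ≈ 809 kJ/mol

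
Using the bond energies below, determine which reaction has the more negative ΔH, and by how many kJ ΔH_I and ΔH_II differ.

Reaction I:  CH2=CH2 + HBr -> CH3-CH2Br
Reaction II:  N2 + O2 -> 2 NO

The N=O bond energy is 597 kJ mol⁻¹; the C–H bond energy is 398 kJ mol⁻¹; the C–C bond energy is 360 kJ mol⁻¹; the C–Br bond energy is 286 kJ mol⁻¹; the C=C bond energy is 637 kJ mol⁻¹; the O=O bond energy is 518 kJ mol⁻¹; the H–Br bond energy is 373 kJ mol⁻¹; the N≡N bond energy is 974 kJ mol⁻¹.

Reaction I:
  Bonds broken (reactants):
    C–H: 4 × 398 = 1592
    C=C: 1 × 637 = 637
    H–Br: 1 × 373 = 373
    Σ(broken) = 2602 kJ
  Bonds formed (products):
    C–Br: 1 × 286 = 286
    C–C: 1 × 360 = 360
    C–H: 5 × 398 = 1990
    Σ(formed) = 2636 kJ
  ΔH_I = 2602 − 2636 = −34 kJ
Reaction II:
  Bonds broken (reactants):
    N≡N: 1 × 974 = 974
    O=O: 1 × 518 = 518
    Σ(broken) = 1492 kJ
  Bonds formed (products):
    N=O: 2 × 597 = 1194
    Σ(formed) = 1194 kJ
  ΔH_II = 1492 − 1194 = +298 kJ
ΔH_I − ΔH_II = −332 kJ, so reaction I has the more negative ΔH; |ΔH_I − ΔH_II| = 332 kJ.

Reaction I, by 332 kJ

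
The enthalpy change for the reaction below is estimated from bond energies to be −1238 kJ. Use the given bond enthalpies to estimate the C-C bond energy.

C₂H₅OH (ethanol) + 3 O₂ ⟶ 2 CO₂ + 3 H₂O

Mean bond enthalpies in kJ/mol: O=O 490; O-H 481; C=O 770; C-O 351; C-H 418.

D(C-C) ≈ 336 kJ/mol

Let D be the C-C bond energy.
Σ(broken) = 1×D + 5×418 + 1×351 + 1×481 + 3×490 = 4392 + D
Σ(formed) = 4×770 + 6×481 = 5966
ΔH = Σ(broken) − Σ(formed) = (4392 + D) − (5966) = −1574 + D
Setting this equal to −1238 kJ gives D = 336 kJ/mol.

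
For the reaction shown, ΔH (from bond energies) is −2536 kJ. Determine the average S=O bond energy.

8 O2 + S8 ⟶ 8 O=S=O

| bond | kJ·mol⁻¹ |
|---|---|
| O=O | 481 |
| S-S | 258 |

Let D be the S=O bond energy.
Σ(broken) = 8×481 + 8×258 = 5912
Σ(formed) = 16×D = 16D
ΔH = Σ(broken) − Σ(formed) = (5912) − (16D) = +5912 − 16D
Setting this equal to −2536 kJ gives 16D = 8448, so D = 528 kJ/mol.

D(S=O) ≈ 528 kJ/mol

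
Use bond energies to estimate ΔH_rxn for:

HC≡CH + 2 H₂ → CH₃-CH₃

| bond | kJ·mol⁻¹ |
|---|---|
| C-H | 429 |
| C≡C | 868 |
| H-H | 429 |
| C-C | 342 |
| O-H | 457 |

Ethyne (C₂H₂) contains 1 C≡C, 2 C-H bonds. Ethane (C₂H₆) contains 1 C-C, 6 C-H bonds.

ΔH ≈ −332 kJ

Bonds broken (reactants):
  C≡C: 1 × 868 = 868
  C-H: 2 × 429 = 858
  H-H: 2 × 429 = 858
  Σ(broken) = 2584 kJ
Bonds formed (products):
  C-C: 1 × 342 = 342
  C-H: 6 × 429 = 2574
  Σ(formed) = 2916 kJ
ΔH = Σ(broken) − Σ(formed) = 2584 − 2916 = −332 kJ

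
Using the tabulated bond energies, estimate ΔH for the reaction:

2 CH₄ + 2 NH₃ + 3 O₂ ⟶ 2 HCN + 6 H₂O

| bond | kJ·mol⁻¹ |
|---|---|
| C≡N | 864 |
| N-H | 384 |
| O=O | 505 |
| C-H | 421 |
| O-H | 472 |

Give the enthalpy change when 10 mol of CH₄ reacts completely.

Bonds broken (reactants):
  C-H: 8 × 421 = 3368
  N-H: 6 × 384 = 2304
  O=O: 3 × 505 = 1515
  Σ(broken) = 7187 kJ
Bonds formed (products):
  C≡N: 2 × 864 = 1728
  C-H: 2 × 421 = 842
  O-H: 12 × 472 = 5664
  Σ(formed) = 8234 kJ
ΔH = Σ(broken) − Σ(formed) = 7187 − 8234 = −1047 kJ
For 5× the reaction as written: 5 × (−1047) = −5235 kJ

ΔH = −5235 kJ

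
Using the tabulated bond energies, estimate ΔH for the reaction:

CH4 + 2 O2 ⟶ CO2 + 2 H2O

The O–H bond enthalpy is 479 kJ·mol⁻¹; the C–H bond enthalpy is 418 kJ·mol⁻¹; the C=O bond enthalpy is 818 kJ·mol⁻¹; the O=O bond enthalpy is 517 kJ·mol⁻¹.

ΔH ≈ −846 kJ

Bonds broken (reactants):
  C–H: 4 × 418 = 1672
  O=O: 2 × 517 = 1034
  Σ(broken) = 2706 kJ
Bonds formed (products):
  C=O: 2 × 818 = 1636
  O–H: 4 × 479 = 1916
  Σ(formed) = 3552 kJ
ΔH = Σ(broken) − Σ(formed) = 2706 − 3552 = −846 kJ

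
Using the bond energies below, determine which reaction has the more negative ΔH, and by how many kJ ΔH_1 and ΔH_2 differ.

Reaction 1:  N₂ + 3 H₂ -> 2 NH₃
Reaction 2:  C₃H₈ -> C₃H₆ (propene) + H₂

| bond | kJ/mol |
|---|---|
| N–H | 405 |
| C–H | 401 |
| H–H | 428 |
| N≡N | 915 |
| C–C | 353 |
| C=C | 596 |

Reaction 1, by 362 kJ

Reaction 1:
  Bonds broken (reactants):
    H–H: 3 × 428 = 1284
    N≡N: 1 × 915 = 915
    Σ(broken) = 2199 kJ
  Bonds formed (products):
    N–H: 6 × 405 = 2430
    Σ(formed) = 2430 kJ
  ΔH_1 = 2199 − 2430 = −231 kJ
Reaction 2:
  Bonds broken (reactants):
    C–C: 2 × 353 = 706
    C–H: 8 × 401 = 3208
    Σ(broken) = 3914 kJ
  Bonds formed (products):
    C–C: 1 × 353 = 353
    C–H: 6 × 401 = 2406
    C=C: 1 × 596 = 596
    H–H: 1 × 428 = 428
    Σ(formed) = 3783 kJ
  ΔH_2 = 3914 − 3783 = +131 kJ
ΔH_1 − ΔH_2 = −362 kJ, so reaction 1 has the more negative ΔH; |ΔH_1 − ΔH_2| = 362 kJ.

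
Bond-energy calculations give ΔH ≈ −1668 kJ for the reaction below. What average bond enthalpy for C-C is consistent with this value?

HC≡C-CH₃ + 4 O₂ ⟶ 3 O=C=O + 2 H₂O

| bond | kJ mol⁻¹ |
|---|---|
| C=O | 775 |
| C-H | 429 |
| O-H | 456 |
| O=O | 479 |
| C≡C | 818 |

D(C-C) ≈ 356 kJ/mol

Let D be the C-C bond energy.
Σ(broken) = 1×818 + 1×D + 4×429 + 4×479 = 4450 + D
Σ(formed) = 6×775 + 4×456 = 6474
ΔH = Σ(broken) − Σ(formed) = (4450 + D) − (6474) = −2024 + D
Setting this equal to −1668 kJ gives D = 356 kJ/mol.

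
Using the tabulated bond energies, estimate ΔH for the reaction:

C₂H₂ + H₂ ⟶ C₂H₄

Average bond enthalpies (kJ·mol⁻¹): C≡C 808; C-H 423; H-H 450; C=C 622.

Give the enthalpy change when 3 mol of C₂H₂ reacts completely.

Bonds broken (reactants):
  C≡C: 1 × 808 = 808
  C-H: 2 × 423 = 846
  H-H: 1 × 450 = 450
  Σ(broken) = 2104 kJ
Bonds formed (products):
  C-H: 4 × 423 = 1692
  C=C: 1 × 622 = 622
  Σ(formed) = 2314 kJ
ΔH = Σ(broken) − Σ(formed) = 2104 − 2314 = −210 kJ
For 3× the reaction as written: 3 × (−210) = −630 kJ

ΔH = −630 kJ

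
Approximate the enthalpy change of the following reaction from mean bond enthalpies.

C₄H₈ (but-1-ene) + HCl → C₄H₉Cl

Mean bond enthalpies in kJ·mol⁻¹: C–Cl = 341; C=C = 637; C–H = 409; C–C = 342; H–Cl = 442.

Bonds broken (reactants):
  C–C: 2 × 342 = 684
  C–H: 8 × 409 = 3272
  C=C: 1 × 637 = 637
  H–Cl: 1 × 442 = 442
  Σ(broken) = 5035 kJ
Bonds formed (products):
  C–C: 3 × 342 = 1026
  C–Cl: 1 × 341 = 341
  C–H: 9 × 409 = 3681
  Σ(formed) = 5048 kJ
ΔH = Σ(broken) − Σ(formed) = 5035 − 5048 = −13 kJ

ΔH ≈ −13 kJ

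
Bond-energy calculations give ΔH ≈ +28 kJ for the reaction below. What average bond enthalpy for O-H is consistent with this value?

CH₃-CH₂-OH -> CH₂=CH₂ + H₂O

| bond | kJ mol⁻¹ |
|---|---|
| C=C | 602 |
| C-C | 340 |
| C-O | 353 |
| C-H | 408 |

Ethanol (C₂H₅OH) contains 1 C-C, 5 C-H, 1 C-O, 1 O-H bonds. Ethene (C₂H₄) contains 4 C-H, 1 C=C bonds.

D(O-H) ≈ 471 kJ/mol

Let D be the O-H bond energy.
Σ(broken) = 1×340 + 5×408 + 1×353 + 1×D = 2733 + D
Σ(formed) = 4×408 + 1×602 + 2×D = 2234 + 2D
ΔH = Σ(broken) − Σ(formed) = (2733 + D) − (2234 + 2D) = +499 − D
Setting this equal to +28 kJ gives D = 471 kJ/mol.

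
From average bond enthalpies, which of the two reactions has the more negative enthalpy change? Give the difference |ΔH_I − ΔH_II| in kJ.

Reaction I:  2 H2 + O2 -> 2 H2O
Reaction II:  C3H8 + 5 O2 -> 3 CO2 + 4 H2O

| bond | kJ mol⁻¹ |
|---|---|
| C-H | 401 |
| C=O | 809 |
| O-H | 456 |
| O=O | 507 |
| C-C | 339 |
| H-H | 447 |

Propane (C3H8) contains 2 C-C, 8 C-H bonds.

Reaction I:
  Bonds broken (reactants):
    H-H: 2 × 447 = 894
    O=O: 1 × 507 = 507
    Σ(broken) = 1401 kJ
  Bonds formed (products):
    O-H: 4 × 456 = 1824
    Σ(formed) = 1824 kJ
  ΔH_I = 1401 − 1824 = −423 kJ
Reaction II:
  Bonds broken (reactants):
    C-C: 2 × 339 = 678
    C-H: 8 × 401 = 3208
    O=O: 5 × 507 = 2535
    Σ(broken) = 6421 kJ
  Bonds formed (products):
    C=O: 6 × 809 = 4854
    O-H: 8 × 456 = 3648
    Σ(formed) = 8502 kJ
  ΔH_II = 6421 − 8502 = −2081 kJ
ΔH_I − ΔH_II = +1658 kJ, so reaction II has the more negative ΔH; |ΔH_I − ΔH_II| = 1658 kJ.

Reaction II, by 1658 kJ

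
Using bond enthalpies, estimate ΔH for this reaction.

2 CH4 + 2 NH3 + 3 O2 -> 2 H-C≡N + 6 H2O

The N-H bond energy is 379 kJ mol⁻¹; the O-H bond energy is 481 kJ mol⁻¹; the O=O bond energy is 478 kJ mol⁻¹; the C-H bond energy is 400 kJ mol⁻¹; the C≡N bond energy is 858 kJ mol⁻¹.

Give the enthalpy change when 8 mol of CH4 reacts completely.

Bonds broken (reactants):
  C-H: 8 × 400 = 3200
  N-H: 6 × 379 = 2274
  O=O: 3 × 478 = 1434
  Σ(broken) = 6908 kJ
Bonds formed (products):
  C≡N: 2 × 858 = 1716
  C-H: 2 × 400 = 800
  O-H: 12 × 481 = 5772
  Σ(formed) = 8288 kJ
ΔH = Σ(broken) − Σ(formed) = 6908 − 8288 = −1380 kJ
For 4× the reaction as written: 4 × (−1380) = −5520 kJ

ΔH = −5520 kJ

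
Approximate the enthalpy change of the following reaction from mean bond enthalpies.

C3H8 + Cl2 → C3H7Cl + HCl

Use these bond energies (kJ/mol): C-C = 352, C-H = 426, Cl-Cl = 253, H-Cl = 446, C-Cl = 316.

Bonds broken (reactants):
  C-C: 2 × 352 = 704
  C-H: 8 × 426 = 3408
  Cl-Cl: 1 × 253 = 253
  Σ(broken) = 4365 kJ
Bonds formed (products):
  C-C: 2 × 352 = 704
  C-Cl: 1 × 316 = 316
  C-H: 7 × 426 = 2982
  H-Cl: 1 × 446 = 446
  Σ(formed) = 4448 kJ
ΔH = Σ(broken) − Σ(formed) = 4365 − 4448 = −83 kJ

ΔH ≈ −83 kJ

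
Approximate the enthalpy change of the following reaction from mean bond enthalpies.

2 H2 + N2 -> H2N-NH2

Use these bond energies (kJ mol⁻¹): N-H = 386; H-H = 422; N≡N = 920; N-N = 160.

Bonds broken (reactants):
  H-H: 2 × 422 = 844
  N≡N: 1 × 920 = 920
  Σ(broken) = 1764 kJ
Bonds formed (products):
  N-H: 4 × 386 = 1544
  N-N: 1 × 160 = 160
  Σ(formed) = 1704 kJ
ΔH = Σ(broken) − Σ(formed) = 1764 − 1704 = +60 kJ

ΔH ≈ +60 kJ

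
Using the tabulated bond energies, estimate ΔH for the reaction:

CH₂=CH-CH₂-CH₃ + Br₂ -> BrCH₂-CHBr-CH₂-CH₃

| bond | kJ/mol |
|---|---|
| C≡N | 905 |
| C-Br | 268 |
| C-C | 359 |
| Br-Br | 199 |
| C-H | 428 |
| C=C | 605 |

Bonds broken (reactants):
  Br-Br: 1 × 199 = 199
  C-C: 2 × 359 = 718
  C-H: 8 × 428 = 3424
  C=C: 1 × 605 = 605
  Σ(broken) = 4946 kJ
Bonds formed (products):
  C-Br: 2 × 268 = 536
  C-C: 3 × 359 = 1077
  C-H: 8 × 428 = 3424
  Σ(formed) = 5037 kJ
ΔH = Σ(broken) − Σ(formed) = 4946 − 5037 = −91 kJ

ΔH ≈ −91 kJ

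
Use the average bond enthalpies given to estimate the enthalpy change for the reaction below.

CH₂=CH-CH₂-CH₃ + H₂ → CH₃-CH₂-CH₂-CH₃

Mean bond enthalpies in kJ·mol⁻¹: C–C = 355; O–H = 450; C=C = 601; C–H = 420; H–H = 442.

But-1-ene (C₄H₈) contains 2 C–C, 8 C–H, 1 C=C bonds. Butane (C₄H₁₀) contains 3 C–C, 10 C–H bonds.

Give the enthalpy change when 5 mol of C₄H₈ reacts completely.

Bonds broken (reactants):
  C–C: 2 × 355 = 710
  C–H: 8 × 420 = 3360
  C=C: 1 × 601 = 601
  H–H: 1 × 442 = 442
  Σ(broken) = 5113 kJ
Bonds formed (products):
  C–C: 3 × 355 = 1065
  C–H: 10 × 420 = 4200
  Σ(formed) = 5265 kJ
ΔH = Σ(broken) − Σ(formed) = 5113 − 5265 = −152 kJ
For 5× the reaction as written: 5 × (−152) = −760 kJ

ΔH = −760 kJ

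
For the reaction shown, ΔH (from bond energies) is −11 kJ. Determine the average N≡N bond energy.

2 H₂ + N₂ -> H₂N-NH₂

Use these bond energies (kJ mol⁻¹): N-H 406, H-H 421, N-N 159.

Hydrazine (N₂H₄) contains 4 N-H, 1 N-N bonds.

D(N≡N) ≈ 930 kJ/mol

Let D be the N≡N bond energy.
Σ(broken) = 2×421 + 1×D = 842 + D
Σ(formed) = 4×406 + 1×159 = 1783
ΔH = Σ(broken) − Σ(formed) = (842 + D) − (1783) = −941 + D
Setting this equal to −11 kJ gives D = 930 kJ/mol.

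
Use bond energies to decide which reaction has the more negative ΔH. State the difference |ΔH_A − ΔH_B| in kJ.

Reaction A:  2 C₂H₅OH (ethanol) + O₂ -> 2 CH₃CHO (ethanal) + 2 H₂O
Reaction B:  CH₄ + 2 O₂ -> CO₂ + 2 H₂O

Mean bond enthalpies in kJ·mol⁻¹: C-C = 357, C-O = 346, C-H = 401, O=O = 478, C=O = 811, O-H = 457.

Reaction B, by 326 kJ

Reaction A:
  Bonds broken (reactants):
    C-C: 2 × 357 = 714
    C-H: 10 × 401 = 4010
    C-O: 2 × 346 = 692
    O-H: 2 × 457 = 914
    O=O: 1 × 478 = 478
    Σ(broken) = 6808 kJ
  Bonds formed (products):
    C-C: 2 × 357 = 714
    C-H: 8 × 401 = 3208
    C=O: 2 × 811 = 1622
    O-H: 4 × 457 = 1828
    Σ(formed) = 7372 kJ
  ΔH_A = 6808 − 7372 = −564 kJ
Reaction B:
  Bonds broken (reactants):
    C-H: 4 × 401 = 1604
    O=O: 2 × 478 = 956
    Σ(broken) = 2560 kJ
  Bonds formed (products):
    C=O: 2 × 811 = 1622
    O-H: 4 × 457 = 1828
    Σ(formed) = 3450 kJ
  ΔH_B = 2560 − 3450 = −890 kJ
ΔH_A − ΔH_B = +326 kJ, so reaction B has the more negative ΔH; |ΔH_A − ΔH_B| = 326 kJ.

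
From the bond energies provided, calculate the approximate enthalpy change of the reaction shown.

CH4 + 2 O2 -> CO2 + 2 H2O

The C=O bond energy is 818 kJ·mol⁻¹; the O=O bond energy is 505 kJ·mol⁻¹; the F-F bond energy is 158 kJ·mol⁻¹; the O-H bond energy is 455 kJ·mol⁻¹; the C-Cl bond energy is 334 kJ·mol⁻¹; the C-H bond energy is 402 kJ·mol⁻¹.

ΔH ≈ −838 kJ

Bonds broken (reactants):
  C-H: 4 × 402 = 1608
  O=O: 2 × 505 = 1010
  Σ(broken) = 2618 kJ
Bonds formed (products):
  C=O: 2 × 818 = 1636
  O-H: 4 × 455 = 1820
  Σ(formed) = 3456 kJ
ΔH = Σ(broken) − Σ(formed) = 2618 − 3456 = −838 kJ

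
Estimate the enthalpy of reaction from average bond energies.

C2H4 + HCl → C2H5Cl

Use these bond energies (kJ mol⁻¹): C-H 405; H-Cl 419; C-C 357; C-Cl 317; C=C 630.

Bonds broken (reactants):
  C-H: 4 × 405 = 1620
  C=C: 1 × 630 = 630
  H-Cl: 1 × 419 = 419
  Σ(broken) = 2669 kJ
Bonds formed (products):
  C-C: 1 × 357 = 357
  C-Cl: 1 × 317 = 317
  C-H: 5 × 405 = 2025
  Σ(formed) = 2699 kJ
ΔH = Σ(broken) − Σ(formed) = 2669 − 2699 = −30 kJ

ΔH ≈ −30 kJ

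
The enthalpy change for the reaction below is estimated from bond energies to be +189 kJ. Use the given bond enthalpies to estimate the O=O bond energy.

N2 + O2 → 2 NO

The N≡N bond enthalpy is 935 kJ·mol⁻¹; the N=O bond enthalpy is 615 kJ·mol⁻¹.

D(O=O) ≈ 484 kJ/mol

Let D be the O=O bond energy.
Σ(broken) = 1×935 + 1×D = 935 + D
Σ(formed) = 2×615 = 1230
ΔH = Σ(broken) − Σ(formed) = (935 + D) − (1230) = −295 + D
Setting this equal to +189 kJ gives D = 484 kJ/mol.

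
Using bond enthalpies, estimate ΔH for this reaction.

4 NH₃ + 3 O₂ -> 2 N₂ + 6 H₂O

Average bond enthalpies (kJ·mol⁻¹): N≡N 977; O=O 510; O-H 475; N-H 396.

ΔH ≈ −1372 kJ

Bonds broken (reactants):
  N-H: 12 × 396 = 4752
  O=O: 3 × 510 = 1530
  Σ(broken) = 6282 kJ
Bonds formed (products):
  N≡N: 2 × 977 = 1954
  O-H: 12 × 475 = 5700
  Σ(formed) = 7654 kJ
ΔH = Σ(broken) − Σ(formed) = 6282 − 7654 = −1372 kJ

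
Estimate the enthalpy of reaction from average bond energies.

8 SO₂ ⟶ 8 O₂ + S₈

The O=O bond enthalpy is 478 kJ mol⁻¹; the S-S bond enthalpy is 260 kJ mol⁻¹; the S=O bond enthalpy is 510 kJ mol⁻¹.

Bonds broken (reactants):
  S=O: 16 × 510 = 8160
  Σ(broken) = 8160 kJ
Bonds formed (products):
  O=O: 8 × 478 = 3824
  S-S: 8 × 260 = 2080
  Σ(formed) = 5904 kJ
ΔH = Σ(broken) − Σ(formed) = 8160 − 5904 = +2256 kJ

ΔH ≈ +2256 kJ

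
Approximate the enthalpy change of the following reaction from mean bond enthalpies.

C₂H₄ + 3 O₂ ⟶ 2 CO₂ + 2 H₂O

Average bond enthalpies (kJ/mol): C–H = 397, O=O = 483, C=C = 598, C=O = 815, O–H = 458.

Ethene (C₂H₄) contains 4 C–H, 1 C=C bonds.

ΔH ≈ −1457 kJ

Bonds broken (reactants):
  C–H: 4 × 397 = 1588
  C=C: 1 × 598 = 598
  O=O: 3 × 483 = 1449
  Σ(broken) = 3635 kJ
Bonds formed (products):
  C=O: 4 × 815 = 3260
  O–H: 4 × 458 = 1832
  Σ(formed) = 5092 kJ
ΔH = Σ(broken) − Σ(formed) = 3635 − 5092 = −1457 kJ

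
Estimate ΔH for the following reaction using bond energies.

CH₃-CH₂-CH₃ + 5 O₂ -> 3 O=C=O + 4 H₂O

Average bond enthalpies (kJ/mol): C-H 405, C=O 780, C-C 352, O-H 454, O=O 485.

Bonds broken (reactants):
  C-C: 2 × 352 = 704
  C-H: 8 × 405 = 3240
  O=O: 5 × 485 = 2425
  Σ(broken) = 6369 kJ
Bonds formed (products):
  C=O: 6 × 780 = 4680
  O-H: 8 × 454 = 3632
  Σ(formed) = 8312 kJ
ΔH = Σ(broken) − Σ(formed) = 6369 − 8312 = −1943 kJ

ΔH ≈ −1943 kJ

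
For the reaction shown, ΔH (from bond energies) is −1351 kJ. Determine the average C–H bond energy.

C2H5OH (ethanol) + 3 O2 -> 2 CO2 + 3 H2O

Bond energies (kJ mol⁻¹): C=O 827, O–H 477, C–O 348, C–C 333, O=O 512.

Let D be the C–H bond energy.
Σ(broken) = 1×333 + 5×D + 1×348 + 1×477 + 3×512 = 2694 + 5D
Σ(formed) = 4×827 + 6×477 = 6170
ΔH = Σ(broken) − Σ(formed) = (2694 + 5D) − (6170) = −3476 + 5D
Setting this equal to −1351 kJ gives 5D = 2125, so D = 425 kJ/mol.

D(C–H) ≈ 425 kJ/mol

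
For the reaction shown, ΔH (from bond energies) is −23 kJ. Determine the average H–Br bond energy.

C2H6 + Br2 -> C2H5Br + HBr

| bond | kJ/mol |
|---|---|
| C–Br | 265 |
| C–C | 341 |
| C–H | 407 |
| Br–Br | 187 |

D(H–Br) ≈ 352 kJ/mol

Let D be the H–Br bond energy.
Σ(broken) = 1×187 + 1×341 + 6×407 = 2970
Σ(formed) = 1×265 + 1×341 + 5×407 + 1×D = 2641 + D
ΔH = Σ(broken) − Σ(formed) = (2970) − (2641 + D) = +329 − D
Setting this equal to −23 kJ gives D = 352 kJ/mol.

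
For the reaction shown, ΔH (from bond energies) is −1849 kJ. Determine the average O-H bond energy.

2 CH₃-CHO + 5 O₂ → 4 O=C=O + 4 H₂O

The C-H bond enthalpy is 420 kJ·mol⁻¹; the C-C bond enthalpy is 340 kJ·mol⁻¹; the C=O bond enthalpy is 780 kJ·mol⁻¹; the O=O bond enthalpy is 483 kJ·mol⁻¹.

Let D be the O-H bond energy.
Σ(broken) = 2×340 + 8×420 + 2×780 + 5×483 = 8015
Σ(formed) = 8×780 + 8×D = 6240 + 8D
ΔH = Σ(broken) − Σ(formed) = (8015) − (6240 + 8D) = +1775 − 8D
Setting this equal to −1849 kJ gives 8D = 3624, so D = 453 kJ/mol.

D(O-H) ≈ 453 kJ/mol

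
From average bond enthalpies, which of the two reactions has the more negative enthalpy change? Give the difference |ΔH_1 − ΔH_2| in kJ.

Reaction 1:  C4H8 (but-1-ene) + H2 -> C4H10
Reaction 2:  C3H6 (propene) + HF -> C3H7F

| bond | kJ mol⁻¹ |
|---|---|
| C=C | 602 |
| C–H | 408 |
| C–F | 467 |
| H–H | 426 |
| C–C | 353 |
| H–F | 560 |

Reaction 1:
  Bonds broken (reactants):
    C–C: 2 × 353 = 706
    C–H: 8 × 408 = 3264
    C=C: 1 × 602 = 602
    H–H: 1 × 426 = 426
    Σ(broken) = 4998 kJ
  Bonds formed (products):
    C–C: 3 × 353 = 1059
    C–H: 10 × 408 = 4080
    Σ(formed) = 5139 kJ
  ΔH_1 = 4998 − 5139 = −141 kJ
Reaction 2:
  Bonds broken (reactants):
    C–C: 1 × 353 = 353
    C–H: 6 × 408 = 2448
    C=C: 1 × 602 = 602
    H–F: 1 × 560 = 560
    Σ(broken) = 3963 kJ
  Bonds formed (products):
    C–C: 2 × 353 = 706
    C–F: 1 × 467 = 467
    C–H: 7 × 408 = 2856
    Σ(formed) = 4029 kJ
  ΔH_2 = 3963 − 4029 = −66 kJ
ΔH_1 − ΔH_2 = −75 kJ, so reaction 1 has the more negative ΔH; |ΔH_1 − ΔH_2| = 75 kJ.

Reaction 1, by 75 kJ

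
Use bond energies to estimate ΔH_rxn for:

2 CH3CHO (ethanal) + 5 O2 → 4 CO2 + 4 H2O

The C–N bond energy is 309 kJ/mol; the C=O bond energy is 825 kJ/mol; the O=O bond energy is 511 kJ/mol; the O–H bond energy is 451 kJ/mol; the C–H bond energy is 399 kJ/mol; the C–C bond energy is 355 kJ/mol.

ΔH ≈ −2101 kJ

Bonds broken (reactants):
  C–C: 2 × 355 = 710
  C–H: 8 × 399 = 3192
  C=O: 2 × 825 = 1650
  O=O: 5 × 511 = 2555
  Σ(broken) = 8107 kJ
Bonds formed (products):
  C=O: 8 × 825 = 6600
  O–H: 8 × 451 = 3608
  Σ(formed) = 10208 kJ
ΔH = Σ(broken) − Σ(formed) = 8107 − 10208 = −2101 kJ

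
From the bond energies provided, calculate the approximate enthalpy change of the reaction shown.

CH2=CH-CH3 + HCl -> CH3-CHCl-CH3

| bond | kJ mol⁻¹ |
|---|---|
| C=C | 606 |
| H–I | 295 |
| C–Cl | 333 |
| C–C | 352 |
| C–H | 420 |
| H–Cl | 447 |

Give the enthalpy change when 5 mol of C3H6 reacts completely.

Bonds broken (reactants):
  C–C: 1 × 352 = 352
  C–H: 6 × 420 = 2520
  C=C: 1 × 606 = 606
  H–Cl: 1 × 447 = 447
  Σ(broken) = 3925 kJ
Bonds formed (products):
  C–C: 2 × 352 = 704
  C–Cl: 1 × 333 = 333
  C–H: 7 × 420 = 2940
  Σ(formed) = 3977 kJ
ΔH = Σ(broken) − Σ(formed) = 3925 − 3977 = −52 kJ
For 5× the reaction as written: 5 × (−52) = −260 kJ

ΔH = −260 kJ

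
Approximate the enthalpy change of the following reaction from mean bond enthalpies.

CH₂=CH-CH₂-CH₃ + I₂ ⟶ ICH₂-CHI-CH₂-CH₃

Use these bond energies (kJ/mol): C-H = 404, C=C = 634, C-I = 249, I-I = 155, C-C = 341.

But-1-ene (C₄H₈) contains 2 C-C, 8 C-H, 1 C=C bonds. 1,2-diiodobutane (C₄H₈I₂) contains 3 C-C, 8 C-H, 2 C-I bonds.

Bonds broken (reactants):
  C-C: 2 × 341 = 682
  C-H: 8 × 404 = 3232
  C=C: 1 × 634 = 634
  I-I: 1 × 155 = 155
  Σ(broken) = 4703 kJ
Bonds formed (products):
  C-C: 3 × 341 = 1023
  C-H: 8 × 404 = 3232
  C-I: 2 × 249 = 498
  Σ(formed) = 4753 kJ
ΔH = Σ(broken) − Σ(formed) = 4703 − 4753 = −50 kJ

ΔH ≈ −50 kJ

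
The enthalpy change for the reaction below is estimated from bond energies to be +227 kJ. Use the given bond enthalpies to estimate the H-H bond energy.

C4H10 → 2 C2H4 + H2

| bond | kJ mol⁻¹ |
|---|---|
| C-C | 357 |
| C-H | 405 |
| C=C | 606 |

Let D be the H-H bond energy.
Σ(broken) = 3×357 + 10×405 = 5121
Σ(formed) = 8×405 + 2×606 + 1×D = 4452 + D
ΔH = Σ(broken) − Σ(formed) = (5121) − (4452 + D) = +669 − D
Setting this equal to +227 kJ gives D = 442 kJ/mol.

D(H-H) ≈ 442 kJ/mol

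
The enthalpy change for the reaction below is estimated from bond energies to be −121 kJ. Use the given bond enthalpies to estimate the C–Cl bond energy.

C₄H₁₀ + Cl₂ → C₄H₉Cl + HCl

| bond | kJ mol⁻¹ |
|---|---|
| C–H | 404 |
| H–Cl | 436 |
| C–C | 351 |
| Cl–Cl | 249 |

Let D be the C–Cl bond energy.
Σ(broken) = 3×351 + 10×404 + 1×249 = 5342
Σ(formed) = 3×351 + 1×D + 9×404 + 1×436 = 5125 + D
ΔH = Σ(broken) − Σ(formed) = (5342) − (5125 + D) = +217 − D
Setting this equal to −121 kJ gives D = 338 kJ/mol.

D(C–Cl) ≈ 338 kJ/mol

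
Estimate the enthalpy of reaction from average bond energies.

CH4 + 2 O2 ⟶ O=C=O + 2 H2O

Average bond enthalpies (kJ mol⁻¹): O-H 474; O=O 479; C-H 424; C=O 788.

Bonds broken (reactants):
  C-H: 4 × 424 = 1696
  O=O: 2 × 479 = 958
  Σ(broken) = 2654 kJ
Bonds formed (products):
  C=O: 2 × 788 = 1576
  O-H: 4 × 474 = 1896
  Σ(formed) = 3472 kJ
ΔH = Σ(broken) − Σ(formed) = 2654 − 3472 = −818 kJ

ΔH ≈ −818 kJ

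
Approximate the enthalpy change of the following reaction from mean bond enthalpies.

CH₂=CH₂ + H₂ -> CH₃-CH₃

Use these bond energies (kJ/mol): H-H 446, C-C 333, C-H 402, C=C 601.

Bonds broken (reactants):
  C-H: 4 × 402 = 1608
  C=C: 1 × 601 = 601
  H-H: 1 × 446 = 446
  Σ(broken) = 2655 kJ
Bonds formed (products):
  C-C: 1 × 333 = 333
  C-H: 6 × 402 = 2412
  Σ(formed) = 2745 kJ
ΔH = Σ(broken) − Σ(formed) = 2655 − 2745 = −90 kJ

ΔH ≈ −90 kJ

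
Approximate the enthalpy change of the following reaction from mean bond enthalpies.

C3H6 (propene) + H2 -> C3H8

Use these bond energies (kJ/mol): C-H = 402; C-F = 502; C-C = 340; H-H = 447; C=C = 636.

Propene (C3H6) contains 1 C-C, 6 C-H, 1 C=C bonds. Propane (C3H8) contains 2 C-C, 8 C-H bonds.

ΔH ≈ −61 kJ

Bonds broken (reactants):
  C-C: 1 × 340 = 340
  C-H: 6 × 402 = 2412
  C=C: 1 × 636 = 636
  H-H: 1 × 447 = 447
  Σ(broken) = 3835 kJ
Bonds formed (products):
  C-C: 2 × 340 = 680
  C-H: 8 × 402 = 3216
  Σ(formed) = 3896 kJ
ΔH = Σ(broken) − Σ(formed) = 3835 − 3896 = −61 kJ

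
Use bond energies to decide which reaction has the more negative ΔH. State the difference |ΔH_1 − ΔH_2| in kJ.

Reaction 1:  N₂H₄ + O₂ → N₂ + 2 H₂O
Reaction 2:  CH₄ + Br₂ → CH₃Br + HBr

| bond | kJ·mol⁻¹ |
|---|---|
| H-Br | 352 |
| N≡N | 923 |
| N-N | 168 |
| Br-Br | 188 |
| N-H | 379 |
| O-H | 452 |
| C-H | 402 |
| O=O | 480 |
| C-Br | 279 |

Reaction 1:
  Bonds broken (reactants):
    N-H: 4 × 379 = 1516
    N-N: 1 × 168 = 168
    O=O: 1 × 480 = 480
    Σ(broken) = 2164 kJ
  Bonds formed (products):
    N≡N: 1 × 923 = 923
    O-H: 4 × 452 = 1808
    Σ(formed) = 2731 kJ
  ΔH_1 = 2164 − 2731 = −567 kJ
Reaction 2:
  Bonds broken (reactants):
    Br-Br: 1 × 188 = 188
    C-H: 4 × 402 = 1608
    Σ(broken) = 1796 kJ
  Bonds formed (products):
    C-Br: 1 × 279 = 279
    C-H: 3 × 402 = 1206
    H-Br: 1 × 352 = 352
    Σ(formed) = 1837 kJ
  ΔH_2 = 1796 − 1837 = −41 kJ
ΔH_1 − ΔH_2 = −526 kJ, so reaction 1 has the more negative ΔH; |ΔH_1 − ΔH_2| = 526 kJ.

Reaction 1, by 526 kJ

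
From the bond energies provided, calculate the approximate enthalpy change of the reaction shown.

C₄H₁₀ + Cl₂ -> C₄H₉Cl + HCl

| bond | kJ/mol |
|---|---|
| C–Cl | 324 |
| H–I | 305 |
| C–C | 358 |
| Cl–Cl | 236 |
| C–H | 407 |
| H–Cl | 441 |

Bonds broken (reactants):
  C–C: 3 × 358 = 1074
  C–H: 10 × 407 = 4070
  Cl–Cl: 1 × 236 = 236
  Σ(broken) = 5380 kJ
Bonds formed (products):
  C–C: 3 × 358 = 1074
  C–Cl: 1 × 324 = 324
  C–H: 9 × 407 = 3663
  H–Cl: 1 × 441 = 441
  Σ(formed) = 5502 kJ
ΔH = Σ(broken) − Σ(formed) = 5380 − 5502 = −122 kJ

ΔH ≈ −122 kJ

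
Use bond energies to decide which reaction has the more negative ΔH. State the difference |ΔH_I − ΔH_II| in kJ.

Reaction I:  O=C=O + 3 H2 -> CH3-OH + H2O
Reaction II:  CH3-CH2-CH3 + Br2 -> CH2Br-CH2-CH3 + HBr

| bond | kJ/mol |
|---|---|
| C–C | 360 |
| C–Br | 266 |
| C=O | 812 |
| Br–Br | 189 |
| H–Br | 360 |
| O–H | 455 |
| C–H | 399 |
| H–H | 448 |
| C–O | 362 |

Reaction II, by 82 kJ

Reaction I:
  Bonds broken (reactants):
    C=O: 2 × 812 = 1624
    H–H: 3 × 448 = 1344
    Σ(broken) = 2968 kJ
  Bonds formed (products):
    C–H: 3 × 399 = 1197
    C–O: 1 × 362 = 362
    O–H: 3 × 455 = 1365
    Σ(formed) = 2924 kJ
  ΔH_I = 2968 − 2924 = +44 kJ
Reaction II:
  Bonds broken (reactants):
    Br–Br: 1 × 189 = 189
    C–C: 2 × 360 = 720
    C–H: 8 × 399 = 3192
    Σ(broken) = 4101 kJ
  Bonds formed (products):
    C–Br: 1 × 266 = 266
    C–C: 2 × 360 = 720
    C–H: 7 × 399 = 2793
    H–Br: 1 × 360 = 360
    Σ(formed) = 4139 kJ
  ΔH_II = 4101 − 4139 = −38 kJ
ΔH_I − ΔH_II = +82 kJ, so reaction II has the more negative ΔH; |ΔH_I − ΔH_II| = 82 kJ.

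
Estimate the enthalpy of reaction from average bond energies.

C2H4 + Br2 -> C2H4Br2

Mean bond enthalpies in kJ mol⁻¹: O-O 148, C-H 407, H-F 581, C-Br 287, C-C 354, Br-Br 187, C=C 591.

ΔH ≈ −150 kJ

Bonds broken (reactants):
  Br-Br: 1 × 187 = 187
  C-H: 4 × 407 = 1628
  C=C: 1 × 591 = 591
  Σ(broken) = 2406 kJ
Bonds formed (products):
  C-Br: 2 × 287 = 574
  C-C: 1 × 354 = 354
  C-H: 4 × 407 = 1628
  Σ(formed) = 2556 kJ
ΔH = Σ(broken) − Σ(formed) = 2406 − 2556 = −150 kJ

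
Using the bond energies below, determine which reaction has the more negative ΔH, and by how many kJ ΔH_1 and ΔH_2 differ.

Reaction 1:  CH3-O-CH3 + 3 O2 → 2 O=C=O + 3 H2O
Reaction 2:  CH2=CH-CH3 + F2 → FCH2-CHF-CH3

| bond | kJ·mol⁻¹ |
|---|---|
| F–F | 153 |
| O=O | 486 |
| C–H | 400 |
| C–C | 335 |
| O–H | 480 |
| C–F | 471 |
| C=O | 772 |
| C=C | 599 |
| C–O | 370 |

Reaction 1:
  Bonds broken (reactants):
    C–H: 6 × 400 = 2400
    C–O: 2 × 370 = 740
    O=O: 3 × 486 = 1458
    Σ(broken) = 4598 kJ
  Bonds formed (products):
    C=O: 4 × 772 = 3088
    O–H: 6 × 480 = 2880
    Σ(formed) = 5968 kJ
  ΔH_1 = 4598 − 5968 = −1370 kJ
Reaction 2:
  Bonds broken (reactants):
    C–C: 1 × 335 = 335
    C–H: 6 × 400 = 2400
    C=C: 1 × 599 = 599
    F–F: 1 × 153 = 153
    Σ(broken) = 3487 kJ
  Bonds formed (products):
    C–C: 2 × 335 = 670
    C–F: 2 × 471 = 942
    C–H: 6 × 400 = 2400
    Σ(formed) = 4012 kJ
  ΔH_2 = 3487 − 4012 = −525 kJ
ΔH_1 − ΔH_2 = −845 kJ, so reaction 1 has the more negative ΔH; |ΔH_1 − ΔH_2| = 845 kJ.

Reaction 1, by 845 kJ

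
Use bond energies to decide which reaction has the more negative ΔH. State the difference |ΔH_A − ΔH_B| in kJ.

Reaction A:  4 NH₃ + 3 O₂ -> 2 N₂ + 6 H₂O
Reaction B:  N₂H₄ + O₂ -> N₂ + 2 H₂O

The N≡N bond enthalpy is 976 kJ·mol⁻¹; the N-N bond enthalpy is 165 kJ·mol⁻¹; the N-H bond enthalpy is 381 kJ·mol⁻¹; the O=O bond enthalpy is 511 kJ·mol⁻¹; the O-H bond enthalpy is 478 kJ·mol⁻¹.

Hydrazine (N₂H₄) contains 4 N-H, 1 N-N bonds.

Reaction A, by 895 kJ

Reaction A:
  Bonds broken (reactants):
    N-H: 12 × 381 = 4572
    O=O: 3 × 511 = 1533
    Σ(broken) = 6105 kJ
  Bonds formed (products):
    N≡N: 2 × 976 = 1952
    O-H: 12 × 478 = 5736
    Σ(formed) = 7688 kJ
  ΔH_A = 6105 − 7688 = −1583 kJ
Reaction B:
  Bonds broken (reactants):
    N-H: 4 × 381 = 1524
    N-N: 1 × 165 = 165
    O=O: 1 × 511 = 511
    Σ(broken) = 2200 kJ
  Bonds formed (products):
    N≡N: 1 × 976 = 976
    O-H: 4 × 478 = 1912
    Σ(formed) = 2888 kJ
  ΔH_B = 2200 − 2888 = −688 kJ
ΔH_A − ΔH_B = −895 kJ, so reaction A has the more negative ΔH; |ΔH_A − ΔH_B| = 895 kJ.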